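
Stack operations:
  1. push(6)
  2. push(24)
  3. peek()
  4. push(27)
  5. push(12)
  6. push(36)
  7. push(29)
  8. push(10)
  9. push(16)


push(6) -> [6]
push(24) -> [6, 24]
peek()->24
push(27) -> [6, 24, 27]
push(12) -> [6, 24, 27, 12]
push(36) -> [6, 24, 27, 12, 36]
push(29) -> [6, 24, 27, 12, 36, 29]
push(10) -> [6, 24, 27, 12, 36, 29, 10]
push(16) -> [6, 24, 27, 12, 36, 29, 10, 16]

Final stack: [6, 24, 27, 12, 36, 29, 10, 16]


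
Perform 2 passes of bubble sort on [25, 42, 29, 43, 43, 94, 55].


Initial: [25, 42, 29, 43, 43, 94, 55]
Pass 1: [25, 29, 42, 43, 43, 55, 94] (2 swaps)
Pass 2: [25, 29, 42, 43, 43, 55, 94] (0 swaps)

After 2 passes: [25, 29, 42, 43, 43, 55, 94]


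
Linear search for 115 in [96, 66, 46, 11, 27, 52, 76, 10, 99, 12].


i=0: 96!=115
i=1: 66!=115
i=2: 46!=115
i=3: 11!=115
i=4: 27!=115
i=5: 52!=115
i=6: 76!=115
i=7: 10!=115
i=8: 99!=115
i=9: 12!=115

Not found, 10 comps


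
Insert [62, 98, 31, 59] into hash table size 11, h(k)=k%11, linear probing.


Insert 62: h=7 -> slot 7
Insert 98: h=10 -> slot 10
Insert 31: h=9 -> slot 9
Insert 59: h=4 -> slot 4

Table: [None, None, None, None, 59, None, None, 62, None, 31, 98]


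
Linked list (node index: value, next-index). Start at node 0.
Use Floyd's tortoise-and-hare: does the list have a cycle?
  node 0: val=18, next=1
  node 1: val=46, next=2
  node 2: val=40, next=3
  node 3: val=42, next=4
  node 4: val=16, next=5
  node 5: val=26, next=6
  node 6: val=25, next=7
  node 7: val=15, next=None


Floyd's tortoise (slow, +1) and hare (fast, +2):
  init: slow=0, fast=0
  step 1: slow=1, fast=2
  step 2: slow=2, fast=4
  step 3: slow=3, fast=6
  step 4: fast 6->7->None, no cycle

Cycle: no


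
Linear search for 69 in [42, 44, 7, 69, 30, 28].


i=0: 42!=69
i=1: 44!=69
i=2: 7!=69
i=3: 69==69 found!

Found at 3, 4 comps


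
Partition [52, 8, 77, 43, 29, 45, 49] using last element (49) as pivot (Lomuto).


Pivot: 49
  8 <= 49: swap -> [8, 52, 77, 43, 29, 45, 49]
  43 <= 49: swap -> [8, 43, 77, 52, 29, 45, 49]
  29 <= 49: swap -> [8, 43, 29, 52, 77, 45, 49]
  45 <= 49: swap -> [8, 43, 29, 45, 77, 52, 49]
Place pivot at 4: [8, 43, 29, 45, 49, 52, 77]

Partitioned: [8, 43, 29, 45, 49, 52, 77]


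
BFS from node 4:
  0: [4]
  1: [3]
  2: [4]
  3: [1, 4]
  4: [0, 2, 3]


Visit 4, enqueue [0, 2, 3]
Visit 0, enqueue []
Visit 2, enqueue []
Visit 3, enqueue [1]
Visit 1, enqueue []

BFS order: [4, 0, 2, 3, 1]


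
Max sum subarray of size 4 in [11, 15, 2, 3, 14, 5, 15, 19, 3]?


[0:4]: 31
[1:5]: 34
[2:6]: 24
[3:7]: 37
[4:8]: 53
[5:9]: 42

Max: 53 at [4:8]


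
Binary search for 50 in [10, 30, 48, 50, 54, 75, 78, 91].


Step 1: lo=0, hi=7, mid=3, val=50

Found at index 3


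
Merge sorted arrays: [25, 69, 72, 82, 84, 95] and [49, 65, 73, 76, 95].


Take 25 from A
Take 49 from B
Take 65 from B
Take 69 from A
Take 72 from A
Take 73 from B
Take 76 from B
Take 82 from A
Take 84 from A
Take 95 from A

Merged: [25, 49, 65, 69, 72, 73, 76, 82, 84, 95, 95]


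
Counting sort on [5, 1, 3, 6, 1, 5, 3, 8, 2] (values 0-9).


Input: [5, 1, 3, 6, 1, 5, 3, 8, 2]
Counts: [0, 2, 1, 2, 0, 2, 1, 0, 1, 0]

Sorted: [1, 1, 2, 3, 3, 5, 5, 6, 8]


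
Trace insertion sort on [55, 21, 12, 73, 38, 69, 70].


Initial: [55, 21, 12, 73, 38, 69, 70]
Insert 21: [21, 55, 12, 73, 38, 69, 70]
Insert 12: [12, 21, 55, 73, 38, 69, 70]
Insert 73: [12, 21, 55, 73, 38, 69, 70]
Insert 38: [12, 21, 38, 55, 73, 69, 70]
Insert 69: [12, 21, 38, 55, 69, 73, 70]
Insert 70: [12, 21, 38, 55, 69, 70, 73]

Sorted: [12, 21, 38, 55, 69, 70, 73]


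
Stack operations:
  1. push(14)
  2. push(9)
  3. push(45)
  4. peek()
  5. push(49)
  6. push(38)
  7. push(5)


push(14) -> [14]
push(9) -> [14, 9]
push(45) -> [14, 9, 45]
peek()->45
push(49) -> [14, 9, 45, 49]
push(38) -> [14, 9, 45, 49, 38]
push(5) -> [14, 9, 45, 49, 38, 5]

Final stack: [14, 9, 45, 49, 38, 5]


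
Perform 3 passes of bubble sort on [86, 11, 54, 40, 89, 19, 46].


Initial: [86, 11, 54, 40, 89, 19, 46]
Pass 1: [11, 54, 40, 86, 19, 46, 89] (5 swaps)
Pass 2: [11, 40, 54, 19, 46, 86, 89] (3 swaps)
Pass 3: [11, 40, 19, 46, 54, 86, 89] (2 swaps)

After 3 passes: [11, 40, 19, 46, 54, 86, 89]


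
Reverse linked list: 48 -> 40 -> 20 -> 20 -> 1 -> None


Step 1: curr=48, set curr.next=prev(None) | reversed so far: 48
Step 2: curr=40, set curr.next=prev(48) | reversed so far: 40 -> 48
Step 3: curr=20, set curr.next=prev(40) | reversed so far: 20 -> 40 -> 48
Step 4: curr=20, set curr.next=prev(20) | reversed so far: 20 -> 20 -> 40 -> 48
Step 5: curr=1, set curr.next=prev(20) | reversed so far: 1 -> 20 -> 20 -> 40 -> 48

1 -> 20 -> 20 -> 40 -> 48 -> None


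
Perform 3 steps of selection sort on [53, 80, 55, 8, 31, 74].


Initial: [53, 80, 55, 8, 31, 74]
Step 1: min=8 at 3
  Swap: [8, 80, 55, 53, 31, 74]
Step 2: min=31 at 4
  Swap: [8, 31, 55, 53, 80, 74]
Step 3: min=53 at 3
  Swap: [8, 31, 53, 55, 80, 74]

After 3 steps: [8, 31, 53, 55, 80, 74]


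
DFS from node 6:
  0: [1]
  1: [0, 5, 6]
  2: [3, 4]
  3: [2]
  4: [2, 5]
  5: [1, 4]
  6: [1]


Visit 6, push [1]
Visit 1, push [5, 0]
Visit 0, push []
Visit 5, push [4]
Visit 4, push [2]
Visit 2, push [3]
Visit 3, push []

DFS order: [6, 1, 0, 5, 4, 2, 3]


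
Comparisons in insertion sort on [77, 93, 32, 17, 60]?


Algorithm: insertion sort
Input: [77, 93, 32, 17, 60]
Sorted: [17, 32, 60, 77, 93]

9


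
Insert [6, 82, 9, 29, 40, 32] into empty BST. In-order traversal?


Insert 6: root
Insert 82: R from 6
Insert 9: R from 6 -> L from 82
Insert 29: R from 6 -> L from 82 -> R from 9
Insert 40: R from 6 -> L from 82 -> R from 9 -> R from 29
Insert 32: R from 6 -> L from 82 -> R from 9 -> R from 29 -> L from 40

In-order: [6, 9, 29, 32, 40, 82]


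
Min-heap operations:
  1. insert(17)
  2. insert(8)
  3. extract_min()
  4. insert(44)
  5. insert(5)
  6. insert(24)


insert(17) -> [17]
insert(8) -> [8, 17]
extract_min()->8, [17]
insert(44) -> [17, 44]
insert(5) -> [5, 44, 17]
insert(24) -> [5, 24, 17, 44]

Final heap: [5, 24, 17, 44]


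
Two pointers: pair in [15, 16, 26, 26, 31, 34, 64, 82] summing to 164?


lo=0(15)+hi=7(82)=97
lo=1(16)+hi=7(82)=98
lo=2(26)+hi=7(82)=108
lo=3(26)+hi=7(82)=108
lo=4(31)+hi=7(82)=113
lo=5(34)+hi=7(82)=116
lo=6(64)+hi=7(82)=146

No pair found


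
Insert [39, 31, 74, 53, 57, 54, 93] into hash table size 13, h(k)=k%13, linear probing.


Insert 39: h=0 -> slot 0
Insert 31: h=5 -> slot 5
Insert 74: h=9 -> slot 9
Insert 53: h=1 -> slot 1
Insert 57: h=5, 1 probes -> slot 6
Insert 54: h=2 -> slot 2
Insert 93: h=2, 1 probes -> slot 3

Table: [39, 53, 54, 93, None, 31, 57, None, None, 74, None, None, None]


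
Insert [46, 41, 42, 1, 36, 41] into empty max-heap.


Insert 46: [46]
Insert 41: [46, 41]
Insert 42: [46, 41, 42]
Insert 1: [46, 41, 42, 1]
Insert 36: [46, 41, 42, 1, 36]
Insert 41: [46, 41, 42, 1, 36, 41]

Final heap: [46, 41, 42, 1, 36, 41]


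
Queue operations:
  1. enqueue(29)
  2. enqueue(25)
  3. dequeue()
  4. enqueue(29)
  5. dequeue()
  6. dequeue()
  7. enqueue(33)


enqueue(29) -> [29]
enqueue(25) -> [29, 25]
dequeue()->29, [25]
enqueue(29) -> [25, 29]
dequeue()->25, [29]
dequeue()->29, []
enqueue(33) -> [33]

Final queue: [33]


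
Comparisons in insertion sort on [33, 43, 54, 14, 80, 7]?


Algorithm: insertion sort
Input: [33, 43, 54, 14, 80, 7]
Sorted: [7, 14, 33, 43, 54, 80]

11


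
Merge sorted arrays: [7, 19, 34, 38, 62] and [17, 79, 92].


Take 7 from A
Take 17 from B
Take 19 from A
Take 34 from A
Take 38 from A
Take 62 from A

Merged: [7, 17, 19, 34, 38, 62, 79, 92]


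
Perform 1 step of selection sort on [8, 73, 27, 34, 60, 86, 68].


Initial: [8, 73, 27, 34, 60, 86, 68]
Step 1: min=8 at 0
  Swap: [8, 73, 27, 34, 60, 86, 68]

After 1 step: [8, 73, 27, 34, 60, 86, 68]


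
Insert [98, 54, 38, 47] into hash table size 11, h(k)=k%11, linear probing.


Insert 98: h=10 -> slot 10
Insert 54: h=10, 1 probes -> slot 0
Insert 38: h=5 -> slot 5
Insert 47: h=3 -> slot 3

Table: [54, None, None, 47, None, 38, None, None, None, None, 98]


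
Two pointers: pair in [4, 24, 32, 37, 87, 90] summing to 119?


lo=0(4)+hi=5(90)=94
lo=1(24)+hi=5(90)=114
lo=2(32)+hi=5(90)=122
lo=2(32)+hi=4(87)=119

Yes: 32+87=119


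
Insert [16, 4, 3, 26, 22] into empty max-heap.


Insert 16: [16]
Insert 4: [16, 4]
Insert 3: [16, 4, 3]
Insert 26: [26, 16, 3, 4]
Insert 22: [26, 22, 3, 4, 16]

Final heap: [26, 22, 3, 4, 16]


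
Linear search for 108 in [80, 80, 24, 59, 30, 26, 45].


i=0: 80!=108
i=1: 80!=108
i=2: 24!=108
i=3: 59!=108
i=4: 30!=108
i=5: 26!=108
i=6: 45!=108

Not found, 7 comps


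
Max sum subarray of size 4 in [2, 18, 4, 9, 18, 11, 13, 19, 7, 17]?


[0:4]: 33
[1:5]: 49
[2:6]: 42
[3:7]: 51
[4:8]: 61
[5:9]: 50
[6:10]: 56

Max: 61 at [4:8]


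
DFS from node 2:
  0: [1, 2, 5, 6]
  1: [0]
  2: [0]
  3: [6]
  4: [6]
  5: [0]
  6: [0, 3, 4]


Visit 2, push [0]
Visit 0, push [6, 5, 1]
Visit 1, push []
Visit 5, push []
Visit 6, push [4, 3]
Visit 3, push []
Visit 4, push []

DFS order: [2, 0, 1, 5, 6, 3, 4]


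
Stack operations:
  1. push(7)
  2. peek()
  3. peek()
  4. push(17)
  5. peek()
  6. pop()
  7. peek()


push(7) -> [7]
peek()->7
peek()->7
push(17) -> [7, 17]
peek()->17
pop()->17, [7]
peek()->7

Final stack: [7]


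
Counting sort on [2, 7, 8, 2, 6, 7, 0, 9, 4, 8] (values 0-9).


Input: [2, 7, 8, 2, 6, 7, 0, 9, 4, 8]
Counts: [1, 0, 2, 0, 1, 0, 1, 2, 2, 1]

Sorted: [0, 2, 2, 4, 6, 7, 7, 8, 8, 9]


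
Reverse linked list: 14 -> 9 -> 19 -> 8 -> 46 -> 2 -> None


Step 1: curr=14, set curr.next=prev(None) | reversed so far: 14
Step 2: curr=9, set curr.next=prev(14) | reversed so far: 9 -> 14
Step 3: curr=19, set curr.next=prev(9) | reversed so far: 19 -> 9 -> 14
Step 4: curr=8, set curr.next=prev(19) | reversed so far: 8 -> 19 -> 9 -> 14
Step 5: curr=46, set curr.next=prev(8) | reversed so far: 46 -> 8 -> 19 -> 9 -> 14
Step 6: curr=2, set curr.next=prev(46) | reversed so far: 2 -> 46 -> 8 -> 19 -> 9 -> 14

2 -> 46 -> 8 -> 19 -> 9 -> 14 -> None


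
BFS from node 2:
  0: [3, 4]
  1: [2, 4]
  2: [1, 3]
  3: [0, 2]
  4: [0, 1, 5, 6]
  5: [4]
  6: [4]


Visit 2, enqueue [1, 3]
Visit 1, enqueue [4]
Visit 3, enqueue [0]
Visit 4, enqueue [5, 6]
Visit 0, enqueue []
Visit 5, enqueue []
Visit 6, enqueue []

BFS order: [2, 1, 3, 4, 0, 5, 6]


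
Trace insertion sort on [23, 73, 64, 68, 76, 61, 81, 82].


Initial: [23, 73, 64, 68, 76, 61, 81, 82]
Insert 73: [23, 73, 64, 68, 76, 61, 81, 82]
Insert 64: [23, 64, 73, 68, 76, 61, 81, 82]
Insert 68: [23, 64, 68, 73, 76, 61, 81, 82]
Insert 76: [23, 64, 68, 73, 76, 61, 81, 82]
Insert 61: [23, 61, 64, 68, 73, 76, 81, 82]
Insert 81: [23, 61, 64, 68, 73, 76, 81, 82]
Insert 82: [23, 61, 64, 68, 73, 76, 81, 82]

Sorted: [23, 61, 64, 68, 73, 76, 81, 82]


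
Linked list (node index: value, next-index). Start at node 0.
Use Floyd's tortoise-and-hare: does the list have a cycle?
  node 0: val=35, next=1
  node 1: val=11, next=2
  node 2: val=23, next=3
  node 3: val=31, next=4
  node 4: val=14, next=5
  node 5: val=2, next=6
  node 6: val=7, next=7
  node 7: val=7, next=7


Floyd's tortoise (slow, +1) and hare (fast, +2):
  init: slow=0, fast=0
  step 1: slow=1, fast=2
  step 2: slow=2, fast=4
  step 3: slow=3, fast=6
  step 4: slow=4, fast=7
  step 5: slow=5, fast=7
  step 6: slow=6, fast=7
  step 7: slow=7, fast=7
  slow == fast at node 7: cycle detected

Cycle: yes


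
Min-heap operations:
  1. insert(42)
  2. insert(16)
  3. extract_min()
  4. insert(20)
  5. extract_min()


insert(42) -> [42]
insert(16) -> [16, 42]
extract_min()->16, [42]
insert(20) -> [20, 42]
extract_min()->20, [42]

Final heap: [42]


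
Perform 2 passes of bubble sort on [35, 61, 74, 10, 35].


Initial: [35, 61, 74, 10, 35]
Pass 1: [35, 61, 10, 35, 74] (2 swaps)
Pass 2: [35, 10, 35, 61, 74] (2 swaps)

After 2 passes: [35, 10, 35, 61, 74]


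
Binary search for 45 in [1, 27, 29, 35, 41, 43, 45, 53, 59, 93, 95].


Step 1: lo=0, hi=10, mid=5, val=43
Step 2: lo=6, hi=10, mid=8, val=59
Step 3: lo=6, hi=7, mid=6, val=45

Found at index 6


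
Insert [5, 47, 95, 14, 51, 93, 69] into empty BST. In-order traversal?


Insert 5: root
Insert 47: R from 5
Insert 95: R from 5 -> R from 47
Insert 14: R from 5 -> L from 47
Insert 51: R from 5 -> R from 47 -> L from 95
Insert 93: R from 5 -> R from 47 -> L from 95 -> R from 51
Insert 69: R from 5 -> R from 47 -> L from 95 -> R from 51 -> L from 93

In-order: [5, 14, 47, 51, 69, 93, 95]


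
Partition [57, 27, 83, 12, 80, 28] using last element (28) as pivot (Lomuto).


Pivot: 28
  27 <= 28: swap -> [27, 57, 83, 12, 80, 28]
  12 <= 28: swap -> [27, 12, 83, 57, 80, 28]
Place pivot at 2: [27, 12, 28, 57, 80, 83]

Partitioned: [27, 12, 28, 57, 80, 83]


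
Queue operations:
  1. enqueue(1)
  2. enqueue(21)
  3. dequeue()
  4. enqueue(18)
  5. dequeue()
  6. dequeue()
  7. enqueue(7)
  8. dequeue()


enqueue(1) -> [1]
enqueue(21) -> [1, 21]
dequeue()->1, [21]
enqueue(18) -> [21, 18]
dequeue()->21, [18]
dequeue()->18, []
enqueue(7) -> [7]
dequeue()->7, []

Final queue: []


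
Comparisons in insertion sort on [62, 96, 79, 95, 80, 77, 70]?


Algorithm: insertion sort
Input: [62, 96, 79, 95, 80, 77, 70]
Sorted: [62, 70, 77, 79, 80, 95, 96]

19


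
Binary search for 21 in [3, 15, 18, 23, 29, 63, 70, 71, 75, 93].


Step 1: lo=0, hi=9, mid=4, val=29
Step 2: lo=0, hi=3, mid=1, val=15
Step 3: lo=2, hi=3, mid=2, val=18
Step 4: lo=3, hi=3, mid=3, val=23

Not found


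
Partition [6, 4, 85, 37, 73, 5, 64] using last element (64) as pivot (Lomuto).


Pivot: 64
  6 <= 64: advance i (no swap)
  4 <= 64: advance i (no swap)
  37 <= 64: swap -> [6, 4, 37, 85, 73, 5, 64]
  5 <= 64: swap -> [6, 4, 37, 5, 73, 85, 64]
Place pivot at 4: [6, 4, 37, 5, 64, 85, 73]

Partitioned: [6, 4, 37, 5, 64, 85, 73]


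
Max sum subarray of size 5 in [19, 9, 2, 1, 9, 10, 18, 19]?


[0:5]: 40
[1:6]: 31
[2:7]: 40
[3:8]: 57

Max: 57 at [3:8]


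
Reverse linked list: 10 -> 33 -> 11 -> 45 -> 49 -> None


Step 1: curr=10, set curr.next=prev(None) | reversed so far: 10
Step 2: curr=33, set curr.next=prev(10) | reversed so far: 33 -> 10
Step 3: curr=11, set curr.next=prev(33) | reversed so far: 11 -> 33 -> 10
Step 4: curr=45, set curr.next=prev(11) | reversed so far: 45 -> 11 -> 33 -> 10
Step 5: curr=49, set curr.next=prev(45) | reversed so far: 49 -> 45 -> 11 -> 33 -> 10

49 -> 45 -> 11 -> 33 -> 10 -> None


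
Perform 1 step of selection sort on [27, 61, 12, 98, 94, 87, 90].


Initial: [27, 61, 12, 98, 94, 87, 90]
Step 1: min=12 at 2
  Swap: [12, 61, 27, 98, 94, 87, 90]

After 1 step: [12, 61, 27, 98, 94, 87, 90]


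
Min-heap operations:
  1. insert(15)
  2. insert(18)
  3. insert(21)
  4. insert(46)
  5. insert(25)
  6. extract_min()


insert(15) -> [15]
insert(18) -> [15, 18]
insert(21) -> [15, 18, 21]
insert(46) -> [15, 18, 21, 46]
insert(25) -> [15, 18, 21, 46, 25]
extract_min()->15, [18, 25, 21, 46]

Final heap: [18, 25, 21, 46]


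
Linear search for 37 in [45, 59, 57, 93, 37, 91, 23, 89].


i=0: 45!=37
i=1: 59!=37
i=2: 57!=37
i=3: 93!=37
i=4: 37==37 found!

Found at 4, 5 comps


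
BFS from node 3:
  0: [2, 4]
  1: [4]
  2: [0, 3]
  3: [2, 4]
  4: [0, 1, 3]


Visit 3, enqueue [2, 4]
Visit 2, enqueue [0]
Visit 4, enqueue [1]
Visit 0, enqueue []
Visit 1, enqueue []

BFS order: [3, 2, 4, 0, 1]


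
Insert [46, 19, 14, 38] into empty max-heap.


Insert 46: [46]
Insert 19: [46, 19]
Insert 14: [46, 19, 14]
Insert 38: [46, 38, 14, 19]

Final heap: [46, 38, 14, 19]


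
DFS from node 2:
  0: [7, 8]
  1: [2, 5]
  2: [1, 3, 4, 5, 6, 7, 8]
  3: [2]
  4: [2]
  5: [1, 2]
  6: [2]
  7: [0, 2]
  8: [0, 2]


Visit 2, push [8, 7, 6, 5, 4, 3, 1]
Visit 1, push [5]
Visit 5, push []
Visit 3, push []
Visit 4, push []
Visit 6, push []
Visit 7, push [0]
Visit 0, push [8]
Visit 8, push []

DFS order: [2, 1, 5, 3, 4, 6, 7, 0, 8]


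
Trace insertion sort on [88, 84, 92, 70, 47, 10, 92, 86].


Initial: [88, 84, 92, 70, 47, 10, 92, 86]
Insert 84: [84, 88, 92, 70, 47, 10, 92, 86]
Insert 92: [84, 88, 92, 70, 47, 10, 92, 86]
Insert 70: [70, 84, 88, 92, 47, 10, 92, 86]
Insert 47: [47, 70, 84, 88, 92, 10, 92, 86]
Insert 10: [10, 47, 70, 84, 88, 92, 92, 86]
Insert 92: [10, 47, 70, 84, 88, 92, 92, 86]
Insert 86: [10, 47, 70, 84, 86, 88, 92, 92]

Sorted: [10, 47, 70, 84, 86, 88, 92, 92]


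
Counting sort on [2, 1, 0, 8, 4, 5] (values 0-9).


Input: [2, 1, 0, 8, 4, 5]
Counts: [1, 1, 1, 0, 1, 1, 0, 0, 1, 0]

Sorted: [0, 1, 2, 4, 5, 8]


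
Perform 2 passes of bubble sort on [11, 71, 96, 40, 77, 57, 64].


Initial: [11, 71, 96, 40, 77, 57, 64]
Pass 1: [11, 71, 40, 77, 57, 64, 96] (4 swaps)
Pass 2: [11, 40, 71, 57, 64, 77, 96] (3 swaps)

After 2 passes: [11, 40, 71, 57, 64, 77, 96]


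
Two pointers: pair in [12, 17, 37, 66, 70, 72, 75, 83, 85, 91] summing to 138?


lo=0(12)+hi=9(91)=103
lo=1(17)+hi=9(91)=108
lo=2(37)+hi=9(91)=128
lo=3(66)+hi=9(91)=157
lo=3(66)+hi=8(85)=151
lo=3(66)+hi=7(83)=149
lo=3(66)+hi=6(75)=141
lo=3(66)+hi=5(72)=138

Yes: 66+72=138


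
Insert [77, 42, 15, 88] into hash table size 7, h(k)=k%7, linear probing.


Insert 77: h=0 -> slot 0
Insert 42: h=0, 1 probes -> slot 1
Insert 15: h=1, 1 probes -> slot 2
Insert 88: h=4 -> slot 4

Table: [77, 42, 15, None, 88, None, None]


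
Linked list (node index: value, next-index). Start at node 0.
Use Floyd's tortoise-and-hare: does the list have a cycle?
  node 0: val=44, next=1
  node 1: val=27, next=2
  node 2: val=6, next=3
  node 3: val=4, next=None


Floyd's tortoise (slow, +1) and hare (fast, +2):
  init: slow=0, fast=0
  step 1: slow=1, fast=2
  step 2: fast 2->3->None, no cycle

Cycle: no


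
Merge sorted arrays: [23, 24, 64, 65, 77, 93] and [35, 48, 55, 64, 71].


Take 23 from A
Take 24 from A
Take 35 from B
Take 48 from B
Take 55 from B
Take 64 from A
Take 64 from B
Take 65 from A
Take 71 from B

Merged: [23, 24, 35, 48, 55, 64, 64, 65, 71, 77, 93]


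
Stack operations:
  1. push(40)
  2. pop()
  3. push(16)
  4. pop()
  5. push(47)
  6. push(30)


push(40) -> [40]
pop()->40, []
push(16) -> [16]
pop()->16, []
push(47) -> [47]
push(30) -> [47, 30]

Final stack: [47, 30]


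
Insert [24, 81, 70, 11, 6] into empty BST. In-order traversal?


Insert 24: root
Insert 81: R from 24
Insert 70: R from 24 -> L from 81
Insert 11: L from 24
Insert 6: L from 24 -> L from 11

In-order: [6, 11, 24, 70, 81]


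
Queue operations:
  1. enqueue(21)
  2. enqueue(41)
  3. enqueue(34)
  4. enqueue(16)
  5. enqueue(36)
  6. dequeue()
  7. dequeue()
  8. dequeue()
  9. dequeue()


enqueue(21) -> [21]
enqueue(41) -> [21, 41]
enqueue(34) -> [21, 41, 34]
enqueue(16) -> [21, 41, 34, 16]
enqueue(36) -> [21, 41, 34, 16, 36]
dequeue()->21, [41, 34, 16, 36]
dequeue()->41, [34, 16, 36]
dequeue()->34, [16, 36]
dequeue()->16, [36]

Final queue: [36]


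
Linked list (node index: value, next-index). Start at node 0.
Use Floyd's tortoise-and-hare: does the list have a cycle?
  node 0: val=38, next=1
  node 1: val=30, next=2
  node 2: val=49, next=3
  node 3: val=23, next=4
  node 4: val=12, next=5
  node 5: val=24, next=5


Floyd's tortoise (slow, +1) and hare (fast, +2):
  init: slow=0, fast=0
  step 1: slow=1, fast=2
  step 2: slow=2, fast=4
  step 3: slow=3, fast=5
  step 4: slow=4, fast=5
  step 5: slow=5, fast=5
  slow == fast at node 5: cycle detected

Cycle: yes


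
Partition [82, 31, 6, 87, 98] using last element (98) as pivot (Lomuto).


Pivot: 98
  82 <= 98: advance i (no swap)
  31 <= 98: advance i (no swap)
  6 <= 98: advance i (no swap)
  87 <= 98: advance i (no swap)
Place pivot at 4: [82, 31, 6, 87, 98]

Partitioned: [82, 31, 6, 87, 98]


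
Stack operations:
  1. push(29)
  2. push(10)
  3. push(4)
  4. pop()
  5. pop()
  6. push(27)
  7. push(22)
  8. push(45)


push(29) -> [29]
push(10) -> [29, 10]
push(4) -> [29, 10, 4]
pop()->4, [29, 10]
pop()->10, [29]
push(27) -> [29, 27]
push(22) -> [29, 27, 22]
push(45) -> [29, 27, 22, 45]

Final stack: [29, 27, 22, 45]


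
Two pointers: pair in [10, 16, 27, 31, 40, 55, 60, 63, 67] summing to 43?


lo=0(10)+hi=8(67)=77
lo=0(10)+hi=7(63)=73
lo=0(10)+hi=6(60)=70
lo=0(10)+hi=5(55)=65
lo=0(10)+hi=4(40)=50
lo=0(10)+hi=3(31)=41
lo=1(16)+hi=3(31)=47
lo=1(16)+hi=2(27)=43

Yes: 16+27=43


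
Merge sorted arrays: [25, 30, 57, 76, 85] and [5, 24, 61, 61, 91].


Take 5 from B
Take 24 from B
Take 25 from A
Take 30 from A
Take 57 from A
Take 61 from B
Take 61 from B
Take 76 from A
Take 85 from A

Merged: [5, 24, 25, 30, 57, 61, 61, 76, 85, 91]


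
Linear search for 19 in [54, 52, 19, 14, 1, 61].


i=0: 54!=19
i=1: 52!=19
i=2: 19==19 found!

Found at 2, 3 comps


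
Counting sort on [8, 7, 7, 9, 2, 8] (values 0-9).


Input: [8, 7, 7, 9, 2, 8]
Counts: [0, 0, 1, 0, 0, 0, 0, 2, 2, 1]

Sorted: [2, 7, 7, 8, 8, 9]


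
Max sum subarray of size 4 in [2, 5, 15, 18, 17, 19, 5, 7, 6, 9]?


[0:4]: 40
[1:5]: 55
[2:6]: 69
[3:7]: 59
[4:8]: 48
[5:9]: 37
[6:10]: 27

Max: 69 at [2:6]


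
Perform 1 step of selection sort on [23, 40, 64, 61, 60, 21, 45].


Initial: [23, 40, 64, 61, 60, 21, 45]
Step 1: min=21 at 5
  Swap: [21, 40, 64, 61, 60, 23, 45]

After 1 step: [21, 40, 64, 61, 60, 23, 45]


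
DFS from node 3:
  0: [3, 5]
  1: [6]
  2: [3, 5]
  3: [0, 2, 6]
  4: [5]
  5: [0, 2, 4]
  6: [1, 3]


Visit 3, push [6, 2, 0]
Visit 0, push [5]
Visit 5, push [4, 2]
Visit 2, push []
Visit 4, push []
Visit 6, push [1]
Visit 1, push []

DFS order: [3, 0, 5, 2, 4, 6, 1]


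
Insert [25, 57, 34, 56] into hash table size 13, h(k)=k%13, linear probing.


Insert 25: h=12 -> slot 12
Insert 57: h=5 -> slot 5
Insert 34: h=8 -> slot 8
Insert 56: h=4 -> slot 4

Table: [None, None, None, None, 56, 57, None, None, 34, None, None, None, 25]


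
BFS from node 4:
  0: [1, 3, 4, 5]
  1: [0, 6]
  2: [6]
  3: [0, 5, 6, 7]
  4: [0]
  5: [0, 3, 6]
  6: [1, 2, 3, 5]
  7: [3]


Visit 4, enqueue [0]
Visit 0, enqueue [1, 3, 5]
Visit 1, enqueue [6]
Visit 3, enqueue [7]
Visit 5, enqueue []
Visit 6, enqueue [2]
Visit 7, enqueue []
Visit 2, enqueue []

BFS order: [4, 0, 1, 3, 5, 6, 7, 2]


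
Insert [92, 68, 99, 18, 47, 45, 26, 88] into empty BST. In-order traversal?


Insert 92: root
Insert 68: L from 92
Insert 99: R from 92
Insert 18: L from 92 -> L from 68
Insert 47: L from 92 -> L from 68 -> R from 18
Insert 45: L from 92 -> L from 68 -> R from 18 -> L from 47
Insert 26: L from 92 -> L from 68 -> R from 18 -> L from 47 -> L from 45
Insert 88: L from 92 -> R from 68

In-order: [18, 26, 45, 47, 68, 88, 92, 99]


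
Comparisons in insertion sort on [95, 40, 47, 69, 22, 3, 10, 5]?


Algorithm: insertion sort
Input: [95, 40, 47, 69, 22, 3, 10, 5]
Sorted: [3, 5, 10, 22, 40, 47, 69, 95]

27


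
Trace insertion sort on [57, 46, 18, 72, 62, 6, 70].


Initial: [57, 46, 18, 72, 62, 6, 70]
Insert 46: [46, 57, 18, 72, 62, 6, 70]
Insert 18: [18, 46, 57, 72, 62, 6, 70]
Insert 72: [18, 46, 57, 72, 62, 6, 70]
Insert 62: [18, 46, 57, 62, 72, 6, 70]
Insert 6: [6, 18, 46, 57, 62, 72, 70]
Insert 70: [6, 18, 46, 57, 62, 70, 72]

Sorted: [6, 18, 46, 57, 62, 70, 72]


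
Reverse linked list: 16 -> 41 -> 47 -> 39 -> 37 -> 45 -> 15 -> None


Step 1: curr=16, set curr.next=prev(None) | reversed so far: 16
Step 2: curr=41, set curr.next=prev(16) | reversed so far: 41 -> 16
Step 3: curr=47, set curr.next=prev(41) | reversed so far: 47 -> 41 -> 16
Step 4: curr=39, set curr.next=prev(47) | reversed so far: 39 -> 47 -> 41 -> 16
Step 5: curr=37, set curr.next=prev(39) | reversed so far: 37 -> 39 -> 47 -> 41 -> 16
Step 6: curr=45, set curr.next=prev(37) | reversed so far: 45 -> 37 -> 39 -> 47 -> 41 -> 16
Step 7: curr=15, set curr.next=prev(45) | reversed so far: 15 -> 45 -> 37 -> 39 -> 47 -> 41 -> 16

15 -> 45 -> 37 -> 39 -> 47 -> 41 -> 16 -> None


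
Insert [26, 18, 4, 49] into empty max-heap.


Insert 26: [26]
Insert 18: [26, 18]
Insert 4: [26, 18, 4]
Insert 49: [49, 26, 4, 18]

Final heap: [49, 26, 4, 18]


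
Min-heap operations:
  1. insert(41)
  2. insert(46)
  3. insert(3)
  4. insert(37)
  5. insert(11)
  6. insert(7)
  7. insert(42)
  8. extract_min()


insert(41) -> [41]
insert(46) -> [41, 46]
insert(3) -> [3, 46, 41]
insert(37) -> [3, 37, 41, 46]
insert(11) -> [3, 11, 41, 46, 37]
insert(7) -> [3, 11, 7, 46, 37, 41]
insert(42) -> [3, 11, 7, 46, 37, 41, 42]
extract_min()->3, [7, 11, 41, 46, 37, 42]

Final heap: [7, 11, 41, 46, 37, 42]


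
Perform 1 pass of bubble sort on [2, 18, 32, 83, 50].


Initial: [2, 18, 32, 83, 50]
Pass 1: [2, 18, 32, 50, 83] (1 swaps)

After 1 pass: [2, 18, 32, 50, 83]


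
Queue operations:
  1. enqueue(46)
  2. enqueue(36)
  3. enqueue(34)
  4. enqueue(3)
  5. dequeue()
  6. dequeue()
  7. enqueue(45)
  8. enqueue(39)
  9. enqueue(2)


enqueue(46) -> [46]
enqueue(36) -> [46, 36]
enqueue(34) -> [46, 36, 34]
enqueue(3) -> [46, 36, 34, 3]
dequeue()->46, [36, 34, 3]
dequeue()->36, [34, 3]
enqueue(45) -> [34, 3, 45]
enqueue(39) -> [34, 3, 45, 39]
enqueue(2) -> [34, 3, 45, 39, 2]

Final queue: [34, 3, 45, 39, 2]


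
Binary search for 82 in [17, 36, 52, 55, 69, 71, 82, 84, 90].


Step 1: lo=0, hi=8, mid=4, val=69
Step 2: lo=5, hi=8, mid=6, val=82

Found at index 6


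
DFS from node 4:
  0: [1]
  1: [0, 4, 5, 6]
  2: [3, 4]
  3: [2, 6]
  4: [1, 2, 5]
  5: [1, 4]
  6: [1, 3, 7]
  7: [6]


Visit 4, push [5, 2, 1]
Visit 1, push [6, 5, 0]
Visit 0, push []
Visit 5, push []
Visit 6, push [7, 3]
Visit 3, push [2]
Visit 2, push []
Visit 7, push []

DFS order: [4, 1, 0, 5, 6, 3, 2, 7]


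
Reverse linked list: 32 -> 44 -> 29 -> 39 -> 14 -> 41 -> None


Step 1: curr=32, set curr.next=prev(None) | reversed so far: 32
Step 2: curr=44, set curr.next=prev(32) | reversed so far: 44 -> 32
Step 3: curr=29, set curr.next=prev(44) | reversed so far: 29 -> 44 -> 32
Step 4: curr=39, set curr.next=prev(29) | reversed so far: 39 -> 29 -> 44 -> 32
Step 5: curr=14, set curr.next=prev(39) | reversed so far: 14 -> 39 -> 29 -> 44 -> 32
Step 6: curr=41, set curr.next=prev(14) | reversed so far: 41 -> 14 -> 39 -> 29 -> 44 -> 32

41 -> 14 -> 39 -> 29 -> 44 -> 32 -> None


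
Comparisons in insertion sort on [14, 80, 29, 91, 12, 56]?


Algorithm: insertion sort
Input: [14, 80, 29, 91, 12, 56]
Sorted: [12, 14, 29, 56, 80, 91]

11


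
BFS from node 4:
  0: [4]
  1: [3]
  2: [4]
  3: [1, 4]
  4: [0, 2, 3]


Visit 4, enqueue [0, 2, 3]
Visit 0, enqueue []
Visit 2, enqueue []
Visit 3, enqueue [1]
Visit 1, enqueue []

BFS order: [4, 0, 2, 3, 1]


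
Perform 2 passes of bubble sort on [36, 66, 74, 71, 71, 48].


Initial: [36, 66, 74, 71, 71, 48]
Pass 1: [36, 66, 71, 71, 48, 74] (3 swaps)
Pass 2: [36, 66, 71, 48, 71, 74] (1 swaps)

After 2 passes: [36, 66, 71, 48, 71, 74]


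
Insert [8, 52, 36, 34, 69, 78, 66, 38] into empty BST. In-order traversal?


Insert 8: root
Insert 52: R from 8
Insert 36: R from 8 -> L from 52
Insert 34: R from 8 -> L from 52 -> L from 36
Insert 69: R from 8 -> R from 52
Insert 78: R from 8 -> R from 52 -> R from 69
Insert 66: R from 8 -> R from 52 -> L from 69
Insert 38: R from 8 -> L from 52 -> R from 36

In-order: [8, 34, 36, 38, 52, 66, 69, 78]


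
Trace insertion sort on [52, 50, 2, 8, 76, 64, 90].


Initial: [52, 50, 2, 8, 76, 64, 90]
Insert 50: [50, 52, 2, 8, 76, 64, 90]
Insert 2: [2, 50, 52, 8, 76, 64, 90]
Insert 8: [2, 8, 50, 52, 76, 64, 90]
Insert 76: [2, 8, 50, 52, 76, 64, 90]
Insert 64: [2, 8, 50, 52, 64, 76, 90]
Insert 90: [2, 8, 50, 52, 64, 76, 90]

Sorted: [2, 8, 50, 52, 64, 76, 90]


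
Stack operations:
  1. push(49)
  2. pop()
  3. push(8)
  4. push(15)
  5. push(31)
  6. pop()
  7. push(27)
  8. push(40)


push(49) -> [49]
pop()->49, []
push(8) -> [8]
push(15) -> [8, 15]
push(31) -> [8, 15, 31]
pop()->31, [8, 15]
push(27) -> [8, 15, 27]
push(40) -> [8, 15, 27, 40]

Final stack: [8, 15, 27, 40]


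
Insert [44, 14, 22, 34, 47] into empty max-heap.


Insert 44: [44]
Insert 14: [44, 14]
Insert 22: [44, 14, 22]
Insert 34: [44, 34, 22, 14]
Insert 47: [47, 44, 22, 14, 34]

Final heap: [47, 44, 22, 14, 34]


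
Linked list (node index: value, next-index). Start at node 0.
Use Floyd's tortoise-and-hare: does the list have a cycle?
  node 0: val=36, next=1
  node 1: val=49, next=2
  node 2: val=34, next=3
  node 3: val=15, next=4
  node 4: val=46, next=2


Floyd's tortoise (slow, +1) and hare (fast, +2):
  init: slow=0, fast=0
  step 1: slow=1, fast=2
  step 2: slow=2, fast=4
  step 3: slow=3, fast=3
  slow == fast at node 3: cycle detected

Cycle: yes


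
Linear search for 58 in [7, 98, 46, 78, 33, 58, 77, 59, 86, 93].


i=0: 7!=58
i=1: 98!=58
i=2: 46!=58
i=3: 78!=58
i=4: 33!=58
i=5: 58==58 found!

Found at 5, 6 comps


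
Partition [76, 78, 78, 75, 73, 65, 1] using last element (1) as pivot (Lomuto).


Pivot: 1
Place pivot at 0: [1, 78, 78, 75, 73, 65, 76]

Partitioned: [1, 78, 78, 75, 73, 65, 76]


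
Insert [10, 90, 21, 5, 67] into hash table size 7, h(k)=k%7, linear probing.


Insert 10: h=3 -> slot 3
Insert 90: h=6 -> slot 6
Insert 21: h=0 -> slot 0
Insert 5: h=5 -> slot 5
Insert 67: h=4 -> slot 4

Table: [21, None, None, 10, 67, 5, 90]


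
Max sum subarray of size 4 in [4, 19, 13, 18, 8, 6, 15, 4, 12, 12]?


[0:4]: 54
[1:5]: 58
[2:6]: 45
[3:7]: 47
[4:8]: 33
[5:9]: 37
[6:10]: 43

Max: 58 at [1:5]


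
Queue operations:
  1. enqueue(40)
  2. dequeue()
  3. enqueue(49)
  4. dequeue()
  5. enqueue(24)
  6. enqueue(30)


enqueue(40) -> [40]
dequeue()->40, []
enqueue(49) -> [49]
dequeue()->49, []
enqueue(24) -> [24]
enqueue(30) -> [24, 30]

Final queue: [24, 30]


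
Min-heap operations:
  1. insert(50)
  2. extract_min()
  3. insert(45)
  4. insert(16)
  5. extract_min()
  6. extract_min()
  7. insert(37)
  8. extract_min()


insert(50) -> [50]
extract_min()->50, []
insert(45) -> [45]
insert(16) -> [16, 45]
extract_min()->16, [45]
extract_min()->45, []
insert(37) -> [37]
extract_min()->37, []

Final heap: []


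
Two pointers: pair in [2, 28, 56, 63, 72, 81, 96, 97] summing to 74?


lo=0(2)+hi=7(97)=99
lo=0(2)+hi=6(96)=98
lo=0(2)+hi=5(81)=83
lo=0(2)+hi=4(72)=74

Yes: 2+72=74


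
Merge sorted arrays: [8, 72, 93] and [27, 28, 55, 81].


Take 8 from A
Take 27 from B
Take 28 from B
Take 55 from B
Take 72 from A
Take 81 from B

Merged: [8, 27, 28, 55, 72, 81, 93]


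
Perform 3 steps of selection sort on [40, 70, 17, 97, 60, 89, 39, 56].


Initial: [40, 70, 17, 97, 60, 89, 39, 56]
Step 1: min=17 at 2
  Swap: [17, 70, 40, 97, 60, 89, 39, 56]
Step 2: min=39 at 6
  Swap: [17, 39, 40, 97, 60, 89, 70, 56]
Step 3: min=40 at 2
  Swap: [17, 39, 40, 97, 60, 89, 70, 56]

After 3 steps: [17, 39, 40, 97, 60, 89, 70, 56]


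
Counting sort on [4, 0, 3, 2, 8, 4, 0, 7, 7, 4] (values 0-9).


Input: [4, 0, 3, 2, 8, 4, 0, 7, 7, 4]
Counts: [2, 0, 1, 1, 3, 0, 0, 2, 1, 0]

Sorted: [0, 0, 2, 3, 4, 4, 4, 7, 7, 8]


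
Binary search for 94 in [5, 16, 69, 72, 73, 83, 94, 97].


Step 1: lo=0, hi=7, mid=3, val=72
Step 2: lo=4, hi=7, mid=5, val=83
Step 3: lo=6, hi=7, mid=6, val=94

Found at index 6


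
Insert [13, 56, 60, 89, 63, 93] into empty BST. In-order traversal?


Insert 13: root
Insert 56: R from 13
Insert 60: R from 13 -> R from 56
Insert 89: R from 13 -> R from 56 -> R from 60
Insert 63: R from 13 -> R from 56 -> R from 60 -> L from 89
Insert 93: R from 13 -> R from 56 -> R from 60 -> R from 89

In-order: [13, 56, 60, 63, 89, 93]


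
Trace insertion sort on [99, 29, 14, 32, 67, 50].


Initial: [99, 29, 14, 32, 67, 50]
Insert 29: [29, 99, 14, 32, 67, 50]
Insert 14: [14, 29, 99, 32, 67, 50]
Insert 32: [14, 29, 32, 99, 67, 50]
Insert 67: [14, 29, 32, 67, 99, 50]
Insert 50: [14, 29, 32, 50, 67, 99]

Sorted: [14, 29, 32, 50, 67, 99]


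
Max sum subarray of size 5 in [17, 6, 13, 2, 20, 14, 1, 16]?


[0:5]: 58
[1:6]: 55
[2:7]: 50
[3:8]: 53

Max: 58 at [0:5]


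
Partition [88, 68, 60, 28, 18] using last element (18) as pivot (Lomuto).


Pivot: 18
Place pivot at 0: [18, 68, 60, 28, 88]

Partitioned: [18, 68, 60, 28, 88]


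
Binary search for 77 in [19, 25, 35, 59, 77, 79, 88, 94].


Step 1: lo=0, hi=7, mid=3, val=59
Step 2: lo=4, hi=7, mid=5, val=79
Step 3: lo=4, hi=4, mid=4, val=77

Found at index 4


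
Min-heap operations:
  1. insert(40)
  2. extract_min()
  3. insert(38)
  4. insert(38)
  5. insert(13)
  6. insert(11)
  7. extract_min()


insert(40) -> [40]
extract_min()->40, []
insert(38) -> [38]
insert(38) -> [38, 38]
insert(13) -> [13, 38, 38]
insert(11) -> [11, 13, 38, 38]
extract_min()->11, [13, 38, 38]

Final heap: [13, 38, 38]


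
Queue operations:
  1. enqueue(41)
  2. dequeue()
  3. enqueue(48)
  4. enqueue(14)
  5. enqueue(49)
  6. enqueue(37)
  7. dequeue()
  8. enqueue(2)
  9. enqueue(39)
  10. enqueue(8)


enqueue(41) -> [41]
dequeue()->41, []
enqueue(48) -> [48]
enqueue(14) -> [48, 14]
enqueue(49) -> [48, 14, 49]
enqueue(37) -> [48, 14, 49, 37]
dequeue()->48, [14, 49, 37]
enqueue(2) -> [14, 49, 37, 2]
enqueue(39) -> [14, 49, 37, 2, 39]
enqueue(8) -> [14, 49, 37, 2, 39, 8]

Final queue: [14, 49, 37, 2, 39, 8]


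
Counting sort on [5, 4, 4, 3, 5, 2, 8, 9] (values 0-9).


Input: [5, 4, 4, 3, 5, 2, 8, 9]
Counts: [0, 0, 1, 1, 2, 2, 0, 0, 1, 1]

Sorted: [2, 3, 4, 4, 5, 5, 8, 9]


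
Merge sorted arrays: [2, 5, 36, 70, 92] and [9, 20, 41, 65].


Take 2 from A
Take 5 from A
Take 9 from B
Take 20 from B
Take 36 from A
Take 41 from B
Take 65 from B

Merged: [2, 5, 9, 20, 36, 41, 65, 70, 92]


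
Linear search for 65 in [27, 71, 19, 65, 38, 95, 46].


i=0: 27!=65
i=1: 71!=65
i=2: 19!=65
i=3: 65==65 found!

Found at 3, 4 comps


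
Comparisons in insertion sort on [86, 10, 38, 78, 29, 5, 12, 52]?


Algorithm: insertion sort
Input: [86, 10, 38, 78, 29, 5, 12, 52]
Sorted: [5, 10, 12, 29, 38, 52, 78, 86]

22


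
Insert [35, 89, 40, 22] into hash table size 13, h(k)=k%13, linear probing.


Insert 35: h=9 -> slot 9
Insert 89: h=11 -> slot 11
Insert 40: h=1 -> slot 1
Insert 22: h=9, 1 probes -> slot 10

Table: [None, 40, None, None, None, None, None, None, None, 35, 22, 89, None]


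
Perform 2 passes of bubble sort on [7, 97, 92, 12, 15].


Initial: [7, 97, 92, 12, 15]
Pass 1: [7, 92, 12, 15, 97] (3 swaps)
Pass 2: [7, 12, 15, 92, 97] (2 swaps)

After 2 passes: [7, 12, 15, 92, 97]


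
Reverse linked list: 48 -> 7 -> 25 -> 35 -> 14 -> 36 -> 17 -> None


Step 1: curr=48, set curr.next=prev(None) | reversed so far: 48
Step 2: curr=7, set curr.next=prev(48) | reversed so far: 7 -> 48
Step 3: curr=25, set curr.next=prev(7) | reversed so far: 25 -> 7 -> 48
Step 4: curr=35, set curr.next=prev(25) | reversed so far: 35 -> 25 -> 7 -> 48
Step 5: curr=14, set curr.next=prev(35) | reversed so far: 14 -> 35 -> 25 -> 7 -> 48
Step 6: curr=36, set curr.next=prev(14) | reversed so far: 36 -> 14 -> 35 -> 25 -> 7 -> 48
Step 7: curr=17, set curr.next=prev(36) | reversed so far: 17 -> 36 -> 14 -> 35 -> 25 -> 7 -> 48

17 -> 36 -> 14 -> 35 -> 25 -> 7 -> 48 -> None


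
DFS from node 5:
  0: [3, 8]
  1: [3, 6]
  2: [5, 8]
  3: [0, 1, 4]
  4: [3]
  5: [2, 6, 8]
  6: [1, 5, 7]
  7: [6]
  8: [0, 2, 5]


Visit 5, push [8, 6, 2]
Visit 2, push [8]
Visit 8, push [0]
Visit 0, push [3]
Visit 3, push [4, 1]
Visit 1, push [6]
Visit 6, push [7]
Visit 7, push []
Visit 4, push []

DFS order: [5, 2, 8, 0, 3, 1, 6, 7, 4]


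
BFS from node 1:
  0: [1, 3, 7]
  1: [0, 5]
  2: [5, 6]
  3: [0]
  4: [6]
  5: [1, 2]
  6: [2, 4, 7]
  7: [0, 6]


Visit 1, enqueue [0, 5]
Visit 0, enqueue [3, 7]
Visit 5, enqueue [2]
Visit 3, enqueue []
Visit 7, enqueue [6]
Visit 2, enqueue []
Visit 6, enqueue [4]
Visit 4, enqueue []

BFS order: [1, 0, 5, 3, 7, 2, 6, 4]


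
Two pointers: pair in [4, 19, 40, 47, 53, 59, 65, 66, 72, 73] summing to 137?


lo=0(4)+hi=9(73)=77
lo=1(19)+hi=9(73)=92
lo=2(40)+hi=9(73)=113
lo=3(47)+hi=9(73)=120
lo=4(53)+hi=9(73)=126
lo=5(59)+hi=9(73)=132
lo=6(65)+hi=9(73)=138
lo=6(65)+hi=8(72)=137

Yes: 65+72=137


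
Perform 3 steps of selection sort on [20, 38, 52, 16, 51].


Initial: [20, 38, 52, 16, 51]
Step 1: min=16 at 3
  Swap: [16, 38, 52, 20, 51]
Step 2: min=20 at 3
  Swap: [16, 20, 52, 38, 51]
Step 3: min=38 at 3
  Swap: [16, 20, 38, 52, 51]

After 3 steps: [16, 20, 38, 52, 51]


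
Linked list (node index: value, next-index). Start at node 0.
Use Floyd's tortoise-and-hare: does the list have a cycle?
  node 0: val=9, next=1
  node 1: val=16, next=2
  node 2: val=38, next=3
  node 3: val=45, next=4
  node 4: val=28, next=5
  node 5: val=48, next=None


Floyd's tortoise (slow, +1) and hare (fast, +2):
  init: slow=0, fast=0
  step 1: slow=1, fast=2
  step 2: slow=2, fast=4
  step 3: fast 4->5->None, no cycle

Cycle: no


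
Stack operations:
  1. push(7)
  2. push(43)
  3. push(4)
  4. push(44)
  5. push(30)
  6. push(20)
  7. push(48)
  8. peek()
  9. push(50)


push(7) -> [7]
push(43) -> [7, 43]
push(4) -> [7, 43, 4]
push(44) -> [7, 43, 4, 44]
push(30) -> [7, 43, 4, 44, 30]
push(20) -> [7, 43, 4, 44, 30, 20]
push(48) -> [7, 43, 4, 44, 30, 20, 48]
peek()->48
push(50) -> [7, 43, 4, 44, 30, 20, 48, 50]

Final stack: [7, 43, 4, 44, 30, 20, 48, 50]


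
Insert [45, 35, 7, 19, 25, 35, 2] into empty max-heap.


Insert 45: [45]
Insert 35: [45, 35]
Insert 7: [45, 35, 7]
Insert 19: [45, 35, 7, 19]
Insert 25: [45, 35, 7, 19, 25]
Insert 35: [45, 35, 35, 19, 25, 7]
Insert 2: [45, 35, 35, 19, 25, 7, 2]

Final heap: [45, 35, 35, 19, 25, 7, 2]


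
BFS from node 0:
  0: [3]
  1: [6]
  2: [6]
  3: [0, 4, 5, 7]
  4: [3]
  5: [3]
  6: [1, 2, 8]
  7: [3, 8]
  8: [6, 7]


Visit 0, enqueue [3]
Visit 3, enqueue [4, 5, 7]
Visit 4, enqueue []
Visit 5, enqueue []
Visit 7, enqueue [8]
Visit 8, enqueue [6]
Visit 6, enqueue [1, 2]
Visit 1, enqueue []
Visit 2, enqueue []

BFS order: [0, 3, 4, 5, 7, 8, 6, 1, 2]


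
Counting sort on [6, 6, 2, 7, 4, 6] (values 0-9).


Input: [6, 6, 2, 7, 4, 6]
Counts: [0, 0, 1, 0, 1, 0, 3, 1, 0, 0]

Sorted: [2, 4, 6, 6, 6, 7]


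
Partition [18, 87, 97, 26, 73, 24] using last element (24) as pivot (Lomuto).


Pivot: 24
  18 <= 24: advance i (no swap)
Place pivot at 1: [18, 24, 97, 26, 73, 87]

Partitioned: [18, 24, 97, 26, 73, 87]


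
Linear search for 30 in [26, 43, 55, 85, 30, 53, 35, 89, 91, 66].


i=0: 26!=30
i=1: 43!=30
i=2: 55!=30
i=3: 85!=30
i=4: 30==30 found!

Found at 4, 5 comps


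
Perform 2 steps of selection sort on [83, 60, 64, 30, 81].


Initial: [83, 60, 64, 30, 81]
Step 1: min=30 at 3
  Swap: [30, 60, 64, 83, 81]
Step 2: min=60 at 1
  Swap: [30, 60, 64, 83, 81]

After 2 steps: [30, 60, 64, 83, 81]


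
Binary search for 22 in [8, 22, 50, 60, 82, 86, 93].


Step 1: lo=0, hi=6, mid=3, val=60
Step 2: lo=0, hi=2, mid=1, val=22

Found at index 1


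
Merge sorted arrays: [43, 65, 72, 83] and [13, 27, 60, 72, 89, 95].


Take 13 from B
Take 27 from B
Take 43 from A
Take 60 from B
Take 65 from A
Take 72 from A
Take 72 from B
Take 83 from A

Merged: [13, 27, 43, 60, 65, 72, 72, 83, 89, 95]


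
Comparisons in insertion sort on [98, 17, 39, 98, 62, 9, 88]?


Algorithm: insertion sort
Input: [98, 17, 39, 98, 62, 9, 88]
Sorted: [9, 17, 39, 62, 88, 98, 98]

15


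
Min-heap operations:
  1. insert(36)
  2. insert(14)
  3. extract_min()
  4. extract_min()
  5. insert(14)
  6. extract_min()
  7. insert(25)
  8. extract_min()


insert(36) -> [36]
insert(14) -> [14, 36]
extract_min()->14, [36]
extract_min()->36, []
insert(14) -> [14]
extract_min()->14, []
insert(25) -> [25]
extract_min()->25, []

Final heap: []


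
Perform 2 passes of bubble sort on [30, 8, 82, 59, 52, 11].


Initial: [30, 8, 82, 59, 52, 11]
Pass 1: [8, 30, 59, 52, 11, 82] (4 swaps)
Pass 2: [8, 30, 52, 11, 59, 82] (2 swaps)

After 2 passes: [8, 30, 52, 11, 59, 82]


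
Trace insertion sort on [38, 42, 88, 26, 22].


Initial: [38, 42, 88, 26, 22]
Insert 42: [38, 42, 88, 26, 22]
Insert 88: [38, 42, 88, 26, 22]
Insert 26: [26, 38, 42, 88, 22]
Insert 22: [22, 26, 38, 42, 88]

Sorted: [22, 26, 38, 42, 88]
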